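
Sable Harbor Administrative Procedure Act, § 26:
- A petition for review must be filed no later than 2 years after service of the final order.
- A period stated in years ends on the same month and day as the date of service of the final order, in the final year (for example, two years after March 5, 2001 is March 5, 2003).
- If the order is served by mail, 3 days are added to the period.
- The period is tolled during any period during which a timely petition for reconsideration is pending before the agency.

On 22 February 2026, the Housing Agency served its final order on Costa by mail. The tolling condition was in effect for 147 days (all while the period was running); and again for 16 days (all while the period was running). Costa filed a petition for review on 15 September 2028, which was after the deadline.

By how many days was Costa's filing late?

2 years after 22 February 2026 is February 22, 2028.
Service was by mail, adding 3 days: February 22, 2028 + 3 days = February 25, 2028.
Tolling adds 147 days: February 25, 2028 + 147 days = July 21, 2028.
Tolling adds 16 days: July 21, 2028 + 16 days = August 6, 2028.
The deadline is August 6, 2028; from August 6, 2028 to September 15, 2028 is 40 days.

40 days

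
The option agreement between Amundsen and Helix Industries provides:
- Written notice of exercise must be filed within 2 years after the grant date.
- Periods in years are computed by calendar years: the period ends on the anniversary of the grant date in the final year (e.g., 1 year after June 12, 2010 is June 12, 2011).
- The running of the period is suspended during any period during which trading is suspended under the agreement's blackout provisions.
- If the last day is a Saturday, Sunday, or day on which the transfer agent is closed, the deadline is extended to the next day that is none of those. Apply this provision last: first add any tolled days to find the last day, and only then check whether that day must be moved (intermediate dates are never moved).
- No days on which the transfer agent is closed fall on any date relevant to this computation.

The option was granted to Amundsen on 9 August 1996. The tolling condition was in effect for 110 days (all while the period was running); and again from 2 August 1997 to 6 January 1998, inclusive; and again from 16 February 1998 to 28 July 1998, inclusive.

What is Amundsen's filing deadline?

2 years after 9 August 1996 is August 9, 1998.
Tolling adds 110 days: August 9, 1998 + 110 days = November 27, 1998.
From August 2, 1997 through January 6, 1998 inclusive is 158 days; tolling adds 158 days: November 27, 1998 + 158 days = May 4, 1999.
From February 16, 1998 through July 28, 1998 inclusive is 163 days; tolling adds 163 days: May 4, 1999 + 163 days = October 14, 1999.
October 14, 1999 is a Thursday and not a day on which the transfer agent is closed, so no extension applies.

October 14, 1999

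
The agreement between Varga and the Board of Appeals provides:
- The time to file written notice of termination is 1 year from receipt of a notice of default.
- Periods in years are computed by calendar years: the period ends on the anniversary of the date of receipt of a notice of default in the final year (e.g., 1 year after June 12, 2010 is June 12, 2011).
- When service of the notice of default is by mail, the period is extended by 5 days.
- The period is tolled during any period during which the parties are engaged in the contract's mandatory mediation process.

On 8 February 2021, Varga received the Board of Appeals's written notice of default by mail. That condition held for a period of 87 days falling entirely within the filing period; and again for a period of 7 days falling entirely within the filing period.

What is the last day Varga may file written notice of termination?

1 year after 8 February 2021 is February 8, 2022.
Service was by mail, adding 5 days: February 8, 2022 + 5 days = February 13, 2022.
Tolling adds 87 days: February 13, 2022 + 87 days = May 11, 2022.
Tolling adds 7 days: May 11, 2022 + 7 days = May 18, 2022.

May 18, 2022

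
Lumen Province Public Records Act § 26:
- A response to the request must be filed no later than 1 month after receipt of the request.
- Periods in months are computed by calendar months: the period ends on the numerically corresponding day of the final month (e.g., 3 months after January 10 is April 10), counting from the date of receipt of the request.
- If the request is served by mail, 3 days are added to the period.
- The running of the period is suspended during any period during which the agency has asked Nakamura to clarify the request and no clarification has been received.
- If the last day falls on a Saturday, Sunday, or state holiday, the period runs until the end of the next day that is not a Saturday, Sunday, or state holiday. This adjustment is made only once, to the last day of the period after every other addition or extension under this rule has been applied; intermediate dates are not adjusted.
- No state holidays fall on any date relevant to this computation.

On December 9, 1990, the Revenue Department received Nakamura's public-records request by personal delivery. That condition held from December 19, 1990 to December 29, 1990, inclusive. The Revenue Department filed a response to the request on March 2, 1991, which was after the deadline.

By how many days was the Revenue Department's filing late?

40 days

1 month after December 9, 1990 is January 9, 1991.
Service was not by mail, so no mail extension applies.
From December 19, 1990 through December 29, 1990 inclusive is 11 days; tolling adds 11 days: January 9, 1991 + 11 days = January 20, 1991.
January 20, 1991 is Sunday. The next qualifying day is January 21, 1991.
The deadline is January 21, 1991; from January 21, 1991 to March 2, 1991 is 40 days.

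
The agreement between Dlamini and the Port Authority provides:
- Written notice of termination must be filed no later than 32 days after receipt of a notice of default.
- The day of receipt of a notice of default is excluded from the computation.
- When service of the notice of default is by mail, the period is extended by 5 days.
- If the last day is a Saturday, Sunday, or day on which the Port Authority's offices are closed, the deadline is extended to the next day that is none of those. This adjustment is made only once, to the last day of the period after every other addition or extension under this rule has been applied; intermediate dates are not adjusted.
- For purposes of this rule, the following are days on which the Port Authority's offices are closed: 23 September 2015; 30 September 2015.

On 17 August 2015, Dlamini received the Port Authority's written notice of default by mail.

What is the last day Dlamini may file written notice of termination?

September 24, 2015

32 days after 17 August 2015 is September 18, 2015.
Service was by mail, adding 5 days: September 18, 2015 + 5 days = September 23, 2015.
September 23, 2015 is a listed holiday. The next qualifying day is September 24, 2015.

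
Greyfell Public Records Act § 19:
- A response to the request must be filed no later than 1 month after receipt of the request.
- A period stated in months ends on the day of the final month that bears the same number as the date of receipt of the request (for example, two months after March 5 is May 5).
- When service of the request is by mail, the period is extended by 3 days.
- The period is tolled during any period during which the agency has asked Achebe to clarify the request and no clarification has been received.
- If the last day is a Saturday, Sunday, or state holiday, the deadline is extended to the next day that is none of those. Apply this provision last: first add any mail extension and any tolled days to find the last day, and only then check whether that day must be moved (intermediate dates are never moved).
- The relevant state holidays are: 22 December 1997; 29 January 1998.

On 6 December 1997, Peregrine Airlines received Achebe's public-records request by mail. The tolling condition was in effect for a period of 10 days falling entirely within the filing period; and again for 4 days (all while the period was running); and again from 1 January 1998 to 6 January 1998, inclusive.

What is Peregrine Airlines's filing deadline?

January 30, 1998

1 month after 6 December 1997 is January 6, 1998.
Service was by mail, adding 3 days: January 6, 1998 + 3 days = January 9, 1998.
Tolling adds 10 days: January 9, 1998 + 10 days = January 19, 1998.
Tolling adds 4 days: January 19, 1998 + 4 days = January 23, 1998.
From January 1, 1998 through January 6, 1998 inclusive is 6 days; tolling adds 6 days: January 23, 1998 + 6 days = January 29, 1998.
January 29, 1998 is a listed holiday. The next qualifying day is January 30, 1998.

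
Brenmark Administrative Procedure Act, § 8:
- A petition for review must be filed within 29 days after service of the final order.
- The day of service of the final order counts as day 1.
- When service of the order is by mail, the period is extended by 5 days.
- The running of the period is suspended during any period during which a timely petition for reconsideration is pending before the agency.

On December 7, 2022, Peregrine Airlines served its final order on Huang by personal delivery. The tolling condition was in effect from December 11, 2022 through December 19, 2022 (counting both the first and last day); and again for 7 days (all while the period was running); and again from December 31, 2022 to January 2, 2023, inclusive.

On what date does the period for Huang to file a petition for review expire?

Counting December 7, 2022 as day 1, day 29 is January 4, 2023.
Service was not by mail, so no mail extension applies.
From December 11, 2022 through December 19, 2022 inclusive is 9 days; tolling adds 9 days: January 4, 2023 + 9 days = January 13, 2023.
Tolling adds 7 days: January 13, 2023 + 7 days = January 20, 2023.
From December 31, 2022 through January 2, 2023 inclusive is 3 days; tolling adds 3 days: January 20, 2023 + 3 days = January 23, 2023.

January 23, 2023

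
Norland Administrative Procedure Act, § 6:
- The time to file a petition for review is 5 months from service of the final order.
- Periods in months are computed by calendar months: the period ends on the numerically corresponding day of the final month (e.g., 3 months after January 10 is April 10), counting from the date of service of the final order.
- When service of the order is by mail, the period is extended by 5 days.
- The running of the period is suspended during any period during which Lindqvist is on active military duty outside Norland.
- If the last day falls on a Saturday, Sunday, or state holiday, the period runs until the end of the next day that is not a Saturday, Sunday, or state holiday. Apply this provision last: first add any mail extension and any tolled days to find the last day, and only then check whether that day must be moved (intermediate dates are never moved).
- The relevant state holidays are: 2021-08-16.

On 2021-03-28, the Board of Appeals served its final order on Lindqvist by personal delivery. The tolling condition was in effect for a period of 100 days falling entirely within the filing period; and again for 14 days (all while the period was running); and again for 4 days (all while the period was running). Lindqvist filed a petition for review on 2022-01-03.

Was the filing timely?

5 months after 2021-03-28 is August 28, 2021.
Service was not by mail, so no mail extension applies.
Tolling adds 100 days: August 28, 2021 + 100 days = December 6, 2021.
Tolling adds 14 days: December 6, 2021 + 14 days = December 20, 2021.
Tolling adds 4 days: December 20, 2021 + 4 days = December 24, 2021.
December 24, 2021 is a Friday and not a state holiday, so no extension applies.
The deadline is December 24, 2021; the filing on January 3, 2022 is after that date.

No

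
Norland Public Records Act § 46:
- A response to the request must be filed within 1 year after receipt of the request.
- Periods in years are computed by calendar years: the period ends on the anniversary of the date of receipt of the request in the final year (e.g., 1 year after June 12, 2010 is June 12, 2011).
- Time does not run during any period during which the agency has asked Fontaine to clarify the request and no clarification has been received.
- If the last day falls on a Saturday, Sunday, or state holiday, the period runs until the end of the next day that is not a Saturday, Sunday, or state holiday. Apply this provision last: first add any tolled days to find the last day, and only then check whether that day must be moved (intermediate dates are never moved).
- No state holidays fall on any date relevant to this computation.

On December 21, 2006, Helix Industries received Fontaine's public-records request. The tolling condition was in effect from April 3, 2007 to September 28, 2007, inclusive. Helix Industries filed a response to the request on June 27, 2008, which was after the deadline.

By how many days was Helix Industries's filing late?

10 days

1 year after December 21, 2006 is December 21, 2007.
From April 3, 2007 through September 28, 2007 inclusive is 179 days; tolling adds 179 days: December 21, 2007 + 179 days = June 17, 2008.
June 17, 2008 is a Tuesday and not a state holiday, so no extension applies.
The deadline is June 17, 2008; from June 17, 2008 to June 27, 2008 is 10 days.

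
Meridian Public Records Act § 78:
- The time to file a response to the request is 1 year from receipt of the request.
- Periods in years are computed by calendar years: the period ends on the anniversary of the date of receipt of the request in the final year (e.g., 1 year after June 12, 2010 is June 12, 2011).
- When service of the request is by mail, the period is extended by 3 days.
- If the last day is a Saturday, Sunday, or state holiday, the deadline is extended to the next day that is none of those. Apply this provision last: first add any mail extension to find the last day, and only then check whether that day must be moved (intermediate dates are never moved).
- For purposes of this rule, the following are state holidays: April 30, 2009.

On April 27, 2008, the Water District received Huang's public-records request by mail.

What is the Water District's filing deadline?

1 year after April 27, 2008 is April 27, 2009.
Service was by mail, adding 3 days: April 27, 2009 + 3 days = April 30, 2009.
April 30, 2009 is a listed holiday. The next qualifying day is May 1, 2009.

May 1, 2009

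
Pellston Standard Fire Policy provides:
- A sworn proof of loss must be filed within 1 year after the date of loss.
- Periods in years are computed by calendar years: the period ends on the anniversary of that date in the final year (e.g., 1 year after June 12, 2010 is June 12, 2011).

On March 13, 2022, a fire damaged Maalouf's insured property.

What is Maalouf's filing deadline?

1 year after March 13, 2022 is March 13, 2023.

March 13, 2023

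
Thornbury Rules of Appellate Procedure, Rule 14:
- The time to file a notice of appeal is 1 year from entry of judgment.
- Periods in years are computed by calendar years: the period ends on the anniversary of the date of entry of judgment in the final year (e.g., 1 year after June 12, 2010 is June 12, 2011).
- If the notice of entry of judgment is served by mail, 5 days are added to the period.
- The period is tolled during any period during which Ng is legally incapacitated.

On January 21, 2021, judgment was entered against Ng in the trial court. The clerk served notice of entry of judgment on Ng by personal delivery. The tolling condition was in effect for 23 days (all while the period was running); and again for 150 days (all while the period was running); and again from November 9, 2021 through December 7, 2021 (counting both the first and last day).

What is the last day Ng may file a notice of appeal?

1 year after January 21, 2021 is January 21, 2022.
Service was not by mail, so no mail extension applies.
Tolling adds 23 days: January 21, 2022 + 23 days = February 13, 2022.
Tolling adds 150 days: February 13, 2022 + 150 days = July 13, 2022.
From November 9, 2021 through December 7, 2021 inclusive is 29 days; tolling adds 29 days: July 13, 2022 + 29 days = August 11, 2022.

August 11, 2022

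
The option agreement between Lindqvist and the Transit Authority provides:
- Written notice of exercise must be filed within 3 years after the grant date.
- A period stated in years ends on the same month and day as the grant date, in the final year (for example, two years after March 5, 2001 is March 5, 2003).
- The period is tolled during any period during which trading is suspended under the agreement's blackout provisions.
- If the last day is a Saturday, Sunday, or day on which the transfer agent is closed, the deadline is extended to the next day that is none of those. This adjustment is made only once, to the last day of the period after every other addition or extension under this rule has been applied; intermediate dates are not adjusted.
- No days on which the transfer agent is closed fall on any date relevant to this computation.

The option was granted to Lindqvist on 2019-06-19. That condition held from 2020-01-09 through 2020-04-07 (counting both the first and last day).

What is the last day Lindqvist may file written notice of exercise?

3 years after 2019-06-19 is June 19, 2022.
From January 9, 2020 through April 7, 2020 inclusive is 90 days; tolling adds 90 days: June 19, 2022 + 90 days = September 17, 2022.
September 17, 2022 is Saturday; September 18, 2022 is Sunday. The next qualifying day is September 19, 2022.

September 19, 2022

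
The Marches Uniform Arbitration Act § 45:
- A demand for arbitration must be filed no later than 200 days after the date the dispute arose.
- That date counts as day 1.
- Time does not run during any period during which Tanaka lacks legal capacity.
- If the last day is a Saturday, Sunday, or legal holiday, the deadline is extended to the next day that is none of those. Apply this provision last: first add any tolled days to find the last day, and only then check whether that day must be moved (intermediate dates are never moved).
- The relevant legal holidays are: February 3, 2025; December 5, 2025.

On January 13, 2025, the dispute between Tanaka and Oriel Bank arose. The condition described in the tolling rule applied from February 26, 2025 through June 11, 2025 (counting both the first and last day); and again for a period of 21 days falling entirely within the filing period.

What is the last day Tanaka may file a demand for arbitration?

Counting January 13, 2025 as day 1, day 200 is July 31, 2025.
From February 26, 2025 through June 11, 2025 inclusive is 106 days; tolling adds 106 days: July 31, 2025 + 106 days = November 14, 2025.
Tolling adds 21 days: November 14, 2025 + 21 days = December 5, 2025.
December 5, 2025 is a listed holiday; December 6, 2025 is Saturday; December 7, 2025 is Sunday. The next qualifying day is December 8, 2025.

December 8, 2025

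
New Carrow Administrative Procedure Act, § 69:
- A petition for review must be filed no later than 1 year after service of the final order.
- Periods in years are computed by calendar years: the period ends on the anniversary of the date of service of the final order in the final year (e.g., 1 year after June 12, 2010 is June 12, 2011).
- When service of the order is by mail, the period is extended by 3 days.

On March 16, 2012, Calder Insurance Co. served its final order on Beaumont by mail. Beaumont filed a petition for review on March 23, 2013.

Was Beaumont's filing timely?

No

1 year after March 16, 2012 is March 16, 2013.
Service was by mail, adding 3 days: March 16, 2013 + 3 days = March 19, 2013.
The deadline is March 19, 2013; the filing on March 23, 2013 is after that date.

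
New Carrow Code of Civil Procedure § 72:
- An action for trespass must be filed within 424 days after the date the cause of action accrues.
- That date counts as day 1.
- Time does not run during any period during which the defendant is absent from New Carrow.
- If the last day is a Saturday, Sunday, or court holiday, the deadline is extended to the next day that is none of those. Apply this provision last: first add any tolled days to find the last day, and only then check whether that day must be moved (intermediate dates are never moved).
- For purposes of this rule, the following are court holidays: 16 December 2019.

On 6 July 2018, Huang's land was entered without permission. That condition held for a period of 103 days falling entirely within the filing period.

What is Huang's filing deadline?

December 17, 2019

Counting 6 July 2018 as day 1, day 424 is September 2, 2019.
Tolling adds 103 days: September 2, 2019 + 103 days = December 14, 2019.
December 14, 2019 is Saturday; December 15, 2019 is Sunday; December 16, 2019 is a listed holiday. The next qualifying day is December 17, 2019.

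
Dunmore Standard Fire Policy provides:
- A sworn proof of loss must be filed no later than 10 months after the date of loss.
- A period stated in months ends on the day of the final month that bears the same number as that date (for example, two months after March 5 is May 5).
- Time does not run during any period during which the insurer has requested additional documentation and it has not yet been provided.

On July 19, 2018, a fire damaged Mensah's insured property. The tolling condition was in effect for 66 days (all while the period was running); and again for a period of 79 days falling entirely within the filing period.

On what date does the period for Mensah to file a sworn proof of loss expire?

10 months after July 19, 2018 is May 19, 2019.
Tolling adds 66 days: May 19, 2019 + 66 days = July 24, 2019.
Tolling adds 79 days: July 24, 2019 + 79 days = October 11, 2019.

October 11, 2019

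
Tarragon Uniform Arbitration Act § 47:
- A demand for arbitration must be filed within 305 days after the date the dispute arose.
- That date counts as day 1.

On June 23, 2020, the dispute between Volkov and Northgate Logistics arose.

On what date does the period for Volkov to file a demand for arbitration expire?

April 23, 2021

Counting June 23, 2020 as day 1, day 305 is April 23, 2021.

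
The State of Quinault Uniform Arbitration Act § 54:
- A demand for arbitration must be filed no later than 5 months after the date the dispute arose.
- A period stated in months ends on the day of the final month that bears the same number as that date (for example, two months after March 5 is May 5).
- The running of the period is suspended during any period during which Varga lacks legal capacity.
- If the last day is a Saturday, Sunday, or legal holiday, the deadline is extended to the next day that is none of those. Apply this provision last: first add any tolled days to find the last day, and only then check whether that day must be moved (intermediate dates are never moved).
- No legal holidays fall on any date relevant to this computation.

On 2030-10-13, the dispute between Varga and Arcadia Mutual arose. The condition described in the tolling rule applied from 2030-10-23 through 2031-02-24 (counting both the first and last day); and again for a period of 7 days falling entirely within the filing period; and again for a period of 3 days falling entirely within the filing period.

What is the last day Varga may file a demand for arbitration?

July 28, 2031

5 months after 2030-10-13 is March 13, 2031.
From October 23, 2030 through February 24, 2031 inclusive is 125 days; tolling adds 125 days: March 13, 2031 + 125 days = July 16, 2031.
Tolling adds 7 days: July 16, 2031 + 7 days = July 23, 2031.
Tolling adds 3 days: July 23, 2031 + 3 days = July 26, 2031.
July 26, 2031 is Saturday; July 27, 2031 is Sunday. The next qualifying day is July 28, 2031.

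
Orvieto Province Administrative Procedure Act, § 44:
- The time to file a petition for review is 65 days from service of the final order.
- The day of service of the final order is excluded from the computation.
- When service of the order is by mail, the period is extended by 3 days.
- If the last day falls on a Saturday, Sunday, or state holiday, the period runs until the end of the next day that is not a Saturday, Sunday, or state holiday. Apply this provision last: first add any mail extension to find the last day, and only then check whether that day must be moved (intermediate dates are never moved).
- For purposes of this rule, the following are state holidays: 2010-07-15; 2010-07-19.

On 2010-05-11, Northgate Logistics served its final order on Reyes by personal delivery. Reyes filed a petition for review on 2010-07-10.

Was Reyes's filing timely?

65 days after 2010-05-11 is July 15, 2010.
Service was not by mail, so no mail extension applies.
July 15, 2010 is a listed holiday. The next qualifying day is July 16, 2010.
The deadline is July 16, 2010; the filing on July 10, 2010 is on or before that date.

Yes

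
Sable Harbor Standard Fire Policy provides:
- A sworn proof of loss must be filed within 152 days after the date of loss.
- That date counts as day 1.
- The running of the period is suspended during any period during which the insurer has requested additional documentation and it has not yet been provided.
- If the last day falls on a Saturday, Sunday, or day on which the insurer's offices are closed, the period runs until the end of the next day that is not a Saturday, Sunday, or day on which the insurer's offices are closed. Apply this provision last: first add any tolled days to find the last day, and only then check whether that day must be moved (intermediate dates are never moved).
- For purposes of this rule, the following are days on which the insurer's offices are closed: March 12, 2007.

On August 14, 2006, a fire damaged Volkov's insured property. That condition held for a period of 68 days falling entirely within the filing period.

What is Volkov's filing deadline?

March 21, 2007

Counting August 14, 2006 as day 1, day 152 is January 12, 2007.
Tolling adds 68 days: January 12, 2007 + 68 days = March 21, 2007.
March 21, 2007 is a Wednesday and not a day on which the insurer's offices are closed, so no extension applies.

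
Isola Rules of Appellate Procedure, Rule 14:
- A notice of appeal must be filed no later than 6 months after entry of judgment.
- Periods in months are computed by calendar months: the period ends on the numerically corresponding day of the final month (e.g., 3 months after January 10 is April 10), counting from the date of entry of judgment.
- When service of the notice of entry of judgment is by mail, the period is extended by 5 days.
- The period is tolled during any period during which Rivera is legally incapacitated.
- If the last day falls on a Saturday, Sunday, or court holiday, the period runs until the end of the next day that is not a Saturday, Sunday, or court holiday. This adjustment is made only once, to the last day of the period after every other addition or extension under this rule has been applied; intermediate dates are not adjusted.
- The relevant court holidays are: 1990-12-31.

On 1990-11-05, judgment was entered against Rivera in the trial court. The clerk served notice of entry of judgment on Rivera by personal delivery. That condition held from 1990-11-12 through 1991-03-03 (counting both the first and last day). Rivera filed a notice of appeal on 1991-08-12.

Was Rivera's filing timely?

6 months after 1990-11-05 is May 5, 1991.
Service was not by mail, so no mail extension applies.
From November 12, 1990 through March 3, 1991 inclusive is 112 days; tolling adds 112 days: May 5, 1991 + 112 days = August 25, 1991.
August 25, 1991 is Sunday. The next qualifying day is August 26, 1991.
The deadline is August 26, 1991; the filing on August 12, 1991 is on or before that date.

Yes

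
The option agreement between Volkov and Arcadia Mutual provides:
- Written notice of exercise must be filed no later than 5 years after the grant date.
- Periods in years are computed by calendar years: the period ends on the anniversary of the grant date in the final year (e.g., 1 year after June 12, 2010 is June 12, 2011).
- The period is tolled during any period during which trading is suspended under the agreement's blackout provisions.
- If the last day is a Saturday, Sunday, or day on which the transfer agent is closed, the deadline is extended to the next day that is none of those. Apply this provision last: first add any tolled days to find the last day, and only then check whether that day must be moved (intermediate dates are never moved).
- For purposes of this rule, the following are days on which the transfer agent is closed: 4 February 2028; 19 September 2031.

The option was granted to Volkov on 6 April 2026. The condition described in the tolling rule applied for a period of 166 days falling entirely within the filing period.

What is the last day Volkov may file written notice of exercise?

5 years after 6 April 2026 is April 6, 2031.
Tolling adds 166 days: April 6, 2031 + 166 days = September 19, 2031.
September 19, 2031 is a listed holiday; September 20, 2031 is Saturday; September 21, 2031 is Sunday. The next qualifying day is September 22, 2031.

September 22, 2031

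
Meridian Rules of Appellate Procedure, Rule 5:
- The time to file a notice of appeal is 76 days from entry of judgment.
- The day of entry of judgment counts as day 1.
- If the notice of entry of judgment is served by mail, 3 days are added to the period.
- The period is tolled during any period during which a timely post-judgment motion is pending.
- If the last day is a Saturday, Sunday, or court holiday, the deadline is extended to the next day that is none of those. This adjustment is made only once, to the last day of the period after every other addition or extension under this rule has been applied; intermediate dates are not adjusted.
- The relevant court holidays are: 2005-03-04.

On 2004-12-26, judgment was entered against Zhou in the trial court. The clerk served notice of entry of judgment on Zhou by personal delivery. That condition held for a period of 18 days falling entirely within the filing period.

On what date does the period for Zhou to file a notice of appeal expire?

March 29, 2005

Counting 2004-12-26 as day 1, day 76 is March 11, 2005.
Service was not by mail, so no mail extension applies.
Tolling adds 18 days: March 11, 2005 + 18 days = March 29, 2005.
March 29, 2005 is a Tuesday and not a court holiday, so no extension applies.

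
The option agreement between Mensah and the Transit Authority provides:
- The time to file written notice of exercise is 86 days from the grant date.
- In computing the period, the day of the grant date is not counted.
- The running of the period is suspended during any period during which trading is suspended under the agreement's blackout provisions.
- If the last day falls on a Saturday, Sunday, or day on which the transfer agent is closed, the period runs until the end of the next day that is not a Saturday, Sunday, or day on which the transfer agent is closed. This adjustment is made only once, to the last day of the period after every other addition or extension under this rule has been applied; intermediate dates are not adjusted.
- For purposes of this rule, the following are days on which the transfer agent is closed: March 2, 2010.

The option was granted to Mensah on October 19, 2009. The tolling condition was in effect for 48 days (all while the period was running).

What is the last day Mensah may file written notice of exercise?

March 3, 2010

86 days after October 19, 2009 is January 13, 2010.
Tolling adds 48 days: January 13, 2010 + 48 days = March 2, 2010.
March 2, 2010 is a listed holiday. The next qualifying day is March 3, 2010.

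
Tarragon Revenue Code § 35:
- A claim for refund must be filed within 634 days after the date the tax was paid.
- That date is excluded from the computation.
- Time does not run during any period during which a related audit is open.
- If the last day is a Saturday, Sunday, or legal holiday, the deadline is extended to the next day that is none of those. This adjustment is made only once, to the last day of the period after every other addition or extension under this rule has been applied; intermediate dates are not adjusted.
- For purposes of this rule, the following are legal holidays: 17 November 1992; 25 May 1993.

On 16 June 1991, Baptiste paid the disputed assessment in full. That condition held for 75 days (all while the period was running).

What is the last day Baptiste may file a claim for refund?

634 days after 16 June 1991 is March 11, 1993.
Tolling adds 75 days: March 11, 1993 + 75 days = May 25, 1993.
May 25, 1993 is a listed holiday. The next qualifying day is May 26, 1993.

May 26, 1993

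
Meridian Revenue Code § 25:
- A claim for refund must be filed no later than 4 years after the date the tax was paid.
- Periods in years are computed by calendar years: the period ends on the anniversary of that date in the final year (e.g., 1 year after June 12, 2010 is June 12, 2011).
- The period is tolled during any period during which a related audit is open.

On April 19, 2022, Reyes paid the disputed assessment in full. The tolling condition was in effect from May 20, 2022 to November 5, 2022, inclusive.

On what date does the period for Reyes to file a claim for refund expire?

October 6, 2026

4 years after April 19, 2022 is April 19, 2026.
From May 20, 2022 through November 5, 2022 inclusive is 170 days; tolling adds 170 days: April 19, 2026 + 170 days = October 6, 2026.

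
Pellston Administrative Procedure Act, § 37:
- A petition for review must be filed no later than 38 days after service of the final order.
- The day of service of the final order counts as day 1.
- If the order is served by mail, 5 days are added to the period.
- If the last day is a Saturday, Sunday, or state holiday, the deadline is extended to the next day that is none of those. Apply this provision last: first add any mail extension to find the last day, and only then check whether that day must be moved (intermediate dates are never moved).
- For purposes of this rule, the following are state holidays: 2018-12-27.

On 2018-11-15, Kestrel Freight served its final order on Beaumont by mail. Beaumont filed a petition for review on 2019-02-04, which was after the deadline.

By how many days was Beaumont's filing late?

Counting 2018-11-15 as day 1, day 38 is December 22, 2018.
Service was by mail, adding 5 days: December 22, 2018 + 5 days = December 27, 2018.
December 27, 2018 is a listed holiday. The next qualifying day is December 28, 2018.
The deadline is December 28, 2018; from December 28, 2018 to February 4, 2019 is 38 days.

38 days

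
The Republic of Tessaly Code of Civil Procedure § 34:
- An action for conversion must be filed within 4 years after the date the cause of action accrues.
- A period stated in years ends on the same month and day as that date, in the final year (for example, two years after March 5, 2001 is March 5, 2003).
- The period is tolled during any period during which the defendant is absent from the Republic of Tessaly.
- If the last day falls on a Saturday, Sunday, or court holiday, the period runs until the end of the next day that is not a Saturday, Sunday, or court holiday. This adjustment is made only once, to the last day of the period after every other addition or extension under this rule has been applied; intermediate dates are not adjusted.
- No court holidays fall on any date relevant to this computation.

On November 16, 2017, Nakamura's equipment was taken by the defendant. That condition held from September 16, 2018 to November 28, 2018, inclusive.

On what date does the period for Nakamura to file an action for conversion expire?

January 31, 2022

4 years after November 16, 2017 is November 16, 2021.
From September 16, 2018 through November 28, 2018 inclusive is 74 days; tolling adds 74 days: November 16, 2021 + 74 days = January 29, 2022.
January 29, 2022 is Saturday; January 30, 2022 is Sunday. The next qualifying day is January 31, 2022.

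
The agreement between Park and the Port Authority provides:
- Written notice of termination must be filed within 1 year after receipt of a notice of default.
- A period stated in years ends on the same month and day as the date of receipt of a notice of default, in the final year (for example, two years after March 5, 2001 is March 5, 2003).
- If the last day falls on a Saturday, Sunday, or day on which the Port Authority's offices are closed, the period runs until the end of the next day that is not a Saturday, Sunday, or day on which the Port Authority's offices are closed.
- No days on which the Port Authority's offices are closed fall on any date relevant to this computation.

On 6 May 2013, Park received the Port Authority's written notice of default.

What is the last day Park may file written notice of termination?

May 6, 2014

1 year after 6 May 2013 is May 6, 2014.
May 6, 2014 is a Tuesday and not a day on which the Port Authority's offices are closed, so no extension applies.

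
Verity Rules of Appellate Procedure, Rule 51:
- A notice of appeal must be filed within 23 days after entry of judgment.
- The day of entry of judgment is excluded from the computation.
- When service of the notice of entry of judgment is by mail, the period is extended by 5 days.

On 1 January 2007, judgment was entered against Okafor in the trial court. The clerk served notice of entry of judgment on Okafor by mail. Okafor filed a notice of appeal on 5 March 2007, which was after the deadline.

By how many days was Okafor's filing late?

23 days after 1 January 2007 is January 24, 2007.
Service was by mail, adding 5 days: January 24, 2007 + 5 days = January 29, 2007.
The deadline is January 29, 2007; from January 29, 2007 to March 5, 2007 is 35 days.

35 days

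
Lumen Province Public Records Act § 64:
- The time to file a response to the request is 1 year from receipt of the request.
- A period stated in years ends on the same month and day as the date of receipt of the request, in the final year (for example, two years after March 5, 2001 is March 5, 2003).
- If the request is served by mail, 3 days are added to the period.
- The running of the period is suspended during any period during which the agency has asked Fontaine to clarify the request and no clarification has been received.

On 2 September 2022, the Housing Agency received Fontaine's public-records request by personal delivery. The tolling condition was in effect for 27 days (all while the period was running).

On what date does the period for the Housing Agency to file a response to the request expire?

September 29, 2023

1 year after 2 September 2022 is September 2, 2023.
Service was not by mail, so no mail extension applies.
Tolling adds 27 days: September 2, 2023 + 27 days = September 29, 2023.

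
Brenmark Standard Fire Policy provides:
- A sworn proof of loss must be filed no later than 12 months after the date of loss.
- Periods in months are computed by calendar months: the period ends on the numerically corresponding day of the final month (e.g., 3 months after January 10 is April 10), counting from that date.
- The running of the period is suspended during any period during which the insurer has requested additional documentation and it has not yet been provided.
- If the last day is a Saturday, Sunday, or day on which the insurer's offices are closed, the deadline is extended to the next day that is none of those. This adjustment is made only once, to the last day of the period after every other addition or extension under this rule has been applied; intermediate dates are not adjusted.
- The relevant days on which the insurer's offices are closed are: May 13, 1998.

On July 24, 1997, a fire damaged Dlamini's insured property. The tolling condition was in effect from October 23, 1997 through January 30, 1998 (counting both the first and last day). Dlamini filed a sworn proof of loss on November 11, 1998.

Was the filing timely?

No

12 months after July 24, 1997 is July 24, 1998.
From October 23, 1997 through January 30, 1998 inclusive is 100 days; tolling adds 100 days: July 24, 1998 + 100 days = November 1, 1998.
November 1, 1998 is Sunday. The next qualifying day is November 2, 1998.
The deadline is November 2, 1998; the filing on November 11, 1998 is after that date.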